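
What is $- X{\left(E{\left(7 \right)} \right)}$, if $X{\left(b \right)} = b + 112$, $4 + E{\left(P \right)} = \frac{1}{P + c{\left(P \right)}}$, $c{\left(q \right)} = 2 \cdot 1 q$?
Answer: $- \frac{2269}{21} \approx -108.05$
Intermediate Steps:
$c{\left(q \right)} = 2 q$
$E{\left(P \right)} = -4 + \frac{1}{3 P}$ ($E{\left(P \right)} = -4 + \frac{1}{P + 2 P} = -4 + \frac{1}{3 P}$)
$X{\left(b \right)} = 112 + b$
$- X{\left(E{\left(7 \right)} \right)} = - (112 - \left(4 - \frac{1}{3 \cdot 7}\right)) = - (112 + \left(-4 + \frac{1}{3} \cdot \frac{1}{7}\right)) = - (112 + \left(-4 + \frac{1}{21}\right)) = - (112 - \frac{83}{21}) = \left(-1\right) \frac{2269}{21} = - \frac{2269}{21}$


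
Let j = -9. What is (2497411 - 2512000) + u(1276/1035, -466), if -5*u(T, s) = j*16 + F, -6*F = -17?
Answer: -436823/30 ≈ -14561.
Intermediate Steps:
F = 17/6 (F = -⅙*(-17) = 17/6 ≈ 2.8333)
u(T, s) = 847/30 (u(T, s) = -(-9*16 + 17/6)/5 = -(-144 + 17/6)/5 = -⅕*(-847/6) = 847/30)
(2497411 - 2512000) + u(1276/1035, -466) = (2497411 - 2512000) + 847/30 = -14589 + 847/30 = -436823/30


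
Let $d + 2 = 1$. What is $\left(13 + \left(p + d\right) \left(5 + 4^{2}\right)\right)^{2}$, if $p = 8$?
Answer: $25600$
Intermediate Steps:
$d = -1$ ($d = -2 + 1 = -1$)
$\left(13 + \left(p + d\right) \left(5 + 4^{2}\right)\right)^{2} = \left(13 + \left(8 - 1\right) \left(5 + 4^{2}\right)\right)^{2} = \left(13 + 7 \left(5 + 16\right)\right)^{2} = \left(13 + 7 \cdot 21\right)^{2} = \left(13 + 147\right)^{2} = 160^{2} = 25600$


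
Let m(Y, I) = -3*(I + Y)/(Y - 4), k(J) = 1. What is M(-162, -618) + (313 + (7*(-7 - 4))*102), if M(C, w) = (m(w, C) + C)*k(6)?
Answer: -2396803/311 ≈ -7706.8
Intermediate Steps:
m(Y, I) = -3*(I + Y)/(-4 + Y)
M(C, w) = C + 3*(-C - w)/(-4 + w) (M(C, w) = (3*(-C - w)/(-4 + w) + C)*1 = (C + 3*(-C - w)/(-4 + w))*1 = C + 3*(-C - w)/(-4 + w))
M(-162, -618) + (313 + (7*(-7 - 4))*102) = (-7*(-162) - 3*(-618) - 162*(-618))/(-4 - 618) + (313 + (7*(-7 - 4))*102) = (1134 + 1854 + 100116)/(-622) + (313 + (7*(-11))*102) = -1/622*103104 + (313 - 77*102) = -51552/311 + (313 - 7854) = -51552/311 - 7541 = -2396803/311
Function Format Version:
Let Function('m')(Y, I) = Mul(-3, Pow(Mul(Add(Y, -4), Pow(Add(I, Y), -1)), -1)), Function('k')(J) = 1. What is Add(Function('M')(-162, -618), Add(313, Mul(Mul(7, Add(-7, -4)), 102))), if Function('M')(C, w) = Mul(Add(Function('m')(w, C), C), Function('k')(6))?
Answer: Rational(-2396803, 311) ≈ -7706.8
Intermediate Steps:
Function('m')(Y, I) = Mul(-3, Pow(Add(-4, Y), -1), Add(I, Y)) (Function('m')(Y, I) = Mul(-3, Pow(Mul(Add(-4, Y), Pow(Add(I, Y), -1)), -1)) = Mul(-3, Pow(Mul(Pow(Add(I, Y), -1), Add(-4, Y)), -1)) = Mul(-3, Mul(Pow(Add(-4, Y), -1), Add(I, Y))) = Mul(-3, Pow(Add(-4, Y), -1), Add(I, Y)))
Function('M')(C, w) = Add(C, Mul(3, Pow(Add(-4, w), -1), Add(Mul(-1, C), Mul(-1, w)))) (Function('M')(C, w) = Mul(Add(Mul(3, Pow(Add(-4, w), -1), Add(Mul(-1, C), Mul(-1, w))), C), 1) = Mul(Add(C, Mul(3, Pow(Add(-4, w), -1), Add(Mul(-1, C), Mul(-1, w)))), 1) = Add(C, Mul(3, Pow(Add(-4, w), -1), Add(Mul(-1, C), Mul(-1, w)))))
Add(Function('M')(-162, -618), Add(313, Mul(Mul(7, Add(-7, -4)), 102))) = Add(Mul(Pow(Add(-4, -618), -1), Add(Mul(-7, -162), Mul(-3, -618), Mul(-162, -618))), Add(313, Mul(Mul(7, Add(-7, -4)), 102))) = Add(Mul(Pow(-622, -1), Add(1134, 1854, 100116)), Add(313, Mul(Mul(7, -11), 102))) = Add(Mul(Rational(-1, 622), 103104), Add(313, Mul(-77, 102))) = Add(Rational(-51552, 311), Add(313, -7854)) = Add(Rational(-51552, 311), -7541) = Rational(-2396803, 311)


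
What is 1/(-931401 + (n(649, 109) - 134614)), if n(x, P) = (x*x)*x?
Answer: 1/272293434 ≈ 3.6725e-9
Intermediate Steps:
n(x, P) = x³ (n(x, P) = x²*x = x³)
1/(-931401 + (n(649, 109) - 134614)) = 1/(-931401 + (649³ - 134614)) = 1/(-931401 + (273359449 - 134614)) = 1/(-931401 + 273224835) = 1/272293434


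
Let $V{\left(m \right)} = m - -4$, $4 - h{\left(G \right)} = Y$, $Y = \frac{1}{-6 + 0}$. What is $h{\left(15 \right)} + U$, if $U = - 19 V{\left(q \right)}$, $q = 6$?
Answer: $- \frac{1115}{6} \approx -185.83$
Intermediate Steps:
$Y = - \frac{1}{6}$ ($Y = \frac{1}{-6} = - \frac{1}{6} \approx -0.16667$)
$h{\left(G \right)} = \frac{25}{6}$ ($h{\left(G \right)} = 4 - - \frac{1}{6} = 4 + \frac{1}{6} = \frac{25}{6}$)
$V{\left(m \right)} = 4 + m$ ($V{\left(m \right)} = m + 4 = 4 + m$)
$U = -190$ ($U = - 19 \left(4 + 6\right) = \left(-19\right) 10 = -190$)
$h{\left(15 \right)} + U = \frac{25}{6} - 190 = - \frac{1115}{6}$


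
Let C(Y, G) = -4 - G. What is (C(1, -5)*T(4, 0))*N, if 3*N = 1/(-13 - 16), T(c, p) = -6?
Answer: 2/29 ≈ 0.068966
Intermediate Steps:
N = -1/87 (N = 1/(3*(-13 - 16)) = (⅓)/(-29) = (⅓)*(-1/29) = -1/87 ≈ -0.011494)
(C(1, -5)*T(4, 0))*N = ((-4 - 1*(-5))*(-6))*(-1/87) = ((-4 + 5)*(-6))*(-1/87) = (1*(-6))*(-1/87) = -6*(-1/87) = 2/29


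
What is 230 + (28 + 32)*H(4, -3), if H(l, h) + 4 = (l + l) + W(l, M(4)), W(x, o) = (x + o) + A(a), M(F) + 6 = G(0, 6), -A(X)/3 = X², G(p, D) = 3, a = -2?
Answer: -190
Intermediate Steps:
A(X) = -3*X²
M(F) = -3 (M(F) = -6 + 3 = -3)
W(x, o) = -12 + o + x (W(x, o) = (x + o) - 3*(-2)² = (o + x) - 3*4 = (o + x) - 12 = -12 + o + x)
H(l, h) = -19 + 3*l (H(l, h) = -4 + ((l + l) + (-12 - 3 + l)) = -4 + (2*l + (-15 + l)) = -4 + (-15 + 3*l) = -19 + 3*l)
230 + (28 + 32)*H(4, -3) = 230 + (28 + 32)*(-19 + 3*4) = 230 + 60*(-19 + 12) = 230 + 60*(-7) = 230 - 420 = -190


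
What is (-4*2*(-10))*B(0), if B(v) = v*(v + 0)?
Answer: 0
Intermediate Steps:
B(v) = v² (B(v) = v*v = v²)
(-4*2*(-10))*B(0) = (-4*2*(-10))*0² = -8*(-10)*0 = 80*0 = 0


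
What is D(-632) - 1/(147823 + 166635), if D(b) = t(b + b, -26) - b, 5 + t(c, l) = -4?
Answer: 195907333/314458 ≈ 623.00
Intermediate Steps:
t(c, l) = -9 (t(c, l) = -5 - 4 = -9)
D(b) = -9 - b
D(-632) - 1/(147823 + 166635) = (-9 - 1*(-632)) - 1/(147823 + 166635) = (-9 + 632) - 1/314458 = 623 - 1*1/314458 = 623 - 1/314458 = 195907333/314458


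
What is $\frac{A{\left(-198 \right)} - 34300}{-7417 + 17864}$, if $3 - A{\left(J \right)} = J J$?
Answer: $- \frac{2371}{337} \approx -7.0356$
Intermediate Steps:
$A{\left(J \right)} = 3 - J^{2}$ ($A{\left(J \right)} = 3 - J J = 3 - J^{2}$)
$\frac{A{\left(-198 \right)} - 34300}{-7417 + 17864} = \frac{\left(3 - \left(-198\right)^{2}\right) - 34300}{-7417 + 17864} = \frac{\left(3 - 39204\right) - 34300}{10447} = \left(\left(3 - 39204\right) - 34300\right) \frac{1}{10447} = \left(-39201 - 34300\right) \frac{1}{10447} = \left(-73501\right) \frac{1}{10447} = - \frac{2371}{337}$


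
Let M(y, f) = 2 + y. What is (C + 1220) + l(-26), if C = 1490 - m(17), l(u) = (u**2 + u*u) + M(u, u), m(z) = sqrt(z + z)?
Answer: 4038 - sqrt(34) ≈ 4032.2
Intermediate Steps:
m(z) = sqrt(2)*sqrt(z) (m(z) = sqrt(2*z) = sqrt(2)*sqrt(z))
l(u) = 2 + u + 2*u**2 (l(u) = (u**2 + u*u) + (2 + u) = (u**2 + u**2) + (2 + u) = 2*u**2 + (2 + u) = 2 + u + 2*u**2)
C = 1490 - sqrt(34) (C = 1490 - sqrt(2)*sqrt(17) = 1490 - sqrt(34) ≈ 1484.2)
(C + 1220) + l(-26) = ((1490 - sqrt(34)) + 1220) + (2 - 26 + 2*(-26)**2) = (2710 - sqrt(34)) + (2 - 26 + 2*676) = (2710 - sqrt(34)) + (2 - 26 + 1352) = (2710 - sqrt(34)) + 1328 = 4038 - sqrt(34)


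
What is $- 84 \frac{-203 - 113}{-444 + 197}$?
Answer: $- \frac{26544}{247} \approx -107.47$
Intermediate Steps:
$- 84 \frac{-203 - 113}{-444 + 197} = - 84 \left(- \frac{316}{-247}\right) = - 84 \left(\left(-316\right) \left(- \frac{1}{247}\right)\right) = \left(-84\right) \frac{316}{247} = - \frac{26544}{247}$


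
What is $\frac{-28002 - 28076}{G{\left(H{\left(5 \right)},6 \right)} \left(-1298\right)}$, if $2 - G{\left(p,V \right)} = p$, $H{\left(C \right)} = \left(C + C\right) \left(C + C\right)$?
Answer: $- \frac{2549}{5782} \approx -0.44085$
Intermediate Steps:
$H{\left(C \right)} = 4 C^{2}$ ($H{\left(C \right)} = 2 C 2 C = 4 C^{2}$)
$G{\left(p,V \right)} = 2 - p$
$\frac{-28002 - 28076}{G{\left(H{\left(5 \right)},6 \right)} \left(-1298\right)} = \frac{-28002 - 28076}{\left(2 - 4 \cdot 5^{2}\right) \left(-1298\right)} = \frac{-28002 - 28076}{\left(2 - 4 \cdot 25\right) \left(-1298\right)} = - \frac{56078}{\left(2 - 100\right) \left(-1298\right)} = - \frac{56078}{\left(-98\right) \left(-1298\right)} = - \frac{56078}{127204} = \left(-56078\right) \frac{1}{127204} = - \frac{2549}{5782}$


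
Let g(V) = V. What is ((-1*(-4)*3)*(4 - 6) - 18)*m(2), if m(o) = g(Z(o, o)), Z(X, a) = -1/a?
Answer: 21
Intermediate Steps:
m(o) = -1/o
((-1*(-4)*3)*(4 - 6) - 18)*m(2) = ((-1*(-4)*3)*(4 - 6) - 18)*(-1/2) = ((4*3)*(-2) - 18)*(-1*1/2) = (12*(-2) - 18)*(-1/2) = (-24 - 18)*(-1/2) = -42*(-1/2) = 21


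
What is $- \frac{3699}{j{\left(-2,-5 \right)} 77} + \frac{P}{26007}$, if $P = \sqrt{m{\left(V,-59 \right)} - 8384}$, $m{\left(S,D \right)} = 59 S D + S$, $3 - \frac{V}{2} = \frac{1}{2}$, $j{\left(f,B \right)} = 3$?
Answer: $- \frac{1233}{77} + \frac{2 i \sqrt{6446}}{26007} \approx -16.013 + 0.0061743 i$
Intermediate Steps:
$V = 5$ ($V = 6 - \frac{2}{2} = 6 - 1 = 5$)
$m{\left(S,D \right)} = S + 59 D S$ ($m{\left(S,D \right)} = 59 D S + S = S + 59 D S$)
$P = 2 i \sqrt{6446}$ ($P = \sqrt{5 \left(1 + 59 \left(-59\right)\right) - 8384} = \sqrt{5 \left(1 - 3481\right) - 8384} = \sqrt{5 \left(-3480\right) - 8384} = \sqrt{-17400 - 8384} = \sqrt{-25784} = 2 i \sqrt{6446} \approx 160.57 i$)
$- \frac{3699}{j{\left(-2,-5 \right)} 77} + \frac{P}{26007} = - \frac{3699}{3 \cdot 77} + \frac{2 i \sqrt{6446}}{26007} = - \frac{3699}{231} + 2 i \sqrt{6446} \cdot \frac{1}{26007} = \left(-3699\right) \frac{1}{231} + \frac{2 i \sqrt{6446}}{26007} = - \frac{1233}{77} + \frac{2 i \sqrt{6446}}{26007}$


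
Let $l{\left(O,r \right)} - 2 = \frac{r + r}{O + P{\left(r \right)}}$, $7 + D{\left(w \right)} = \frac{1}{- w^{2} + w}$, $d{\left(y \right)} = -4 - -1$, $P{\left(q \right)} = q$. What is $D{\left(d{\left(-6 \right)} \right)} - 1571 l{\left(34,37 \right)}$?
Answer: $- \frac{4078067}{852} \approx -4786.5$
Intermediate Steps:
$d{\left(y \right)} = -3$ ($d{\left(y \right)} = -4 + 1 = -3$)
$D{\left(w \right)} = -7 + \frac{1}{w - w^{2}}$ ($D{\left(w \right)} = -7 + \frac{1}{- w^{2} + w} = -7 + \frac{1}{w - w^{2}}$)
$l{\left(O,r \right)} = 2 + \frac{2 r}{O + r}$ ($l{\left(O,r \right)} = 2 + \frac{r + r}{O + r} = 2 + \frac{2 r}{O + r}$)
$D{\left(d{\left(-6 \right)} \right)} - 1571 l{\left(34,37 \right)} = \frac{-1 - 7 \left(-3\right)^{2} + 7 \left(-3\right)}{\left(-3\right) \left(-1 - 3\right)} - 1571 \frac{2 \left(34 + 2 \cdot 37\right)}{34 + 37} = - \frac{-1 - 63 - 21}{3 \left(-4\right)} - 1571 \frac{2 \left(34 + 74\right)}{71} = \left(- \frac{1}{3}\right) \left(- \frac{1}{4}\right) \left(-1 - 63 - 21\right) - 1571 \cdot 2 \cdot \frac{1}{71} \cdot 108 = \left(- \frac{1}{3}\right) \left(- \frac{1}{4}\right) \left(-85\right) - \frac{339336}{71} = - \frac{85}{12} - \frac{339336}{71} = - \frac{4078067}{852}$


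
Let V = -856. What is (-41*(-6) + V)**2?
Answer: 372100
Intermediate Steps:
(-41*(-6) + V)**2 = (-41*(-6) - 856)**2 = (246 - 856)**2 = (-610)**2 = 372100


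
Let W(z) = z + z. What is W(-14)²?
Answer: 784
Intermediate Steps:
W(z) = 2*z
W(-14)² = (2*(-14))² = (-28)² = 784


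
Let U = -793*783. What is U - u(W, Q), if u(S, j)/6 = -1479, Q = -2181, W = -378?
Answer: -612045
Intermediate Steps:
u(S, j) = -8874 (u(S, j) = 6*(-1479) = -8874)
U = -620919
U - u(W, Q) = -620919 - 1*(-8874) = -620919 + 8874 = -612045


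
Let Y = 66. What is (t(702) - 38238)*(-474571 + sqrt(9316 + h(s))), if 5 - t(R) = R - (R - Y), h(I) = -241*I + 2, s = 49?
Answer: 18175594729 - 38299*I*sqrt(2491) ≈ 1.8176e+10 - 1.9115e+6*I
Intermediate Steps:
h(I) = 2 - 241*I
t(R) = -61 (t(R) = 5 - (R - (R - 1*66)) = 5 - (R - (R - 66)) = 5 - (R - (-66 + R)) = 5 - (R + (66 - R)) = 5 - 1*66 = 5 - 66 = -61)
(t(702) - 38238)*(-474571 + sqrt(9316 + h(s))) = (-61 - 38238)*(-474571 + sqrt(9316 + (2 - 241*49))) = -38299*(-474571 + sqrt(9316 + (2 - 11809))) = -38299*(-474571 + sqrt(9316 - 11807)) = -38299*(-474571 + sqrt(-2491)) = -38299*(-474571 + I*sqrt(2491)) = 18175594729 - 38299*I*sqrt(2491)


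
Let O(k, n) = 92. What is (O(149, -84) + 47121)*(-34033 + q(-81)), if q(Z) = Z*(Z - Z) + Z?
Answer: -1610624282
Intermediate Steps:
q(Z) = Z (q(Z) = Z*0 + Z = 0 + Z = Z)
(O(149, -84) + 47121)*(-34033 + q(-81)) = (92 + 47121)*(-34033 - 81) = 47213*(-34114) = -1610624282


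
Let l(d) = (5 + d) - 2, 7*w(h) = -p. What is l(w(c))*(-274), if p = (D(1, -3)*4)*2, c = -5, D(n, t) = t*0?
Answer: -822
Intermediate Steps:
D(n, t) = 0
p = 0 (p = (0*4)*2 = 0*2 = 0)
w(h) = 0 (w(h) = (-1*0)/7 = (⅐)*0 = 0)
l(d) = 3 + d
l(w(c))*(-274) = (3 + 0)*(-274) = 3*(-274) = -822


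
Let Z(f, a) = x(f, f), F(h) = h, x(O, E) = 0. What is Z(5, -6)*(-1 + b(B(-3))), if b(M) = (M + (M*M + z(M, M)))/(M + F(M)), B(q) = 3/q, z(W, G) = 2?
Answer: 0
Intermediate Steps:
Z(f, a) = 0
b(M) = (2 + M + M²)/(2*M) (b(M) = (M + (M*M + 2))/(M + M) = (M + (M² + 2))/((2*M)) = (M + (2 + M²))*(1/(2*M)) = (2 + M + M²)*(1/(2*M)) = (2 + M + M²)/(2*M))
Z(5, -6)*(-1 + b(B(-3))) = 0*(-1 + (2 + 3/(-3) + (3/(-3))²)/(2*((3/(-3))))) = 0*(-1 + (2 + 3*(-⅓) + (3*(-⅓))²)/(2*((3*(-⅓))))) = 0*(-1 + (½)*(2 - 1 + (-1)²)/(-1)) = 0*(-1 + (½)*(-1)*(2 - 1 + 1)) = 0*(-1 + (½)*(-1)*2) = 0*(-1 - 1) = 0*(-2) = 0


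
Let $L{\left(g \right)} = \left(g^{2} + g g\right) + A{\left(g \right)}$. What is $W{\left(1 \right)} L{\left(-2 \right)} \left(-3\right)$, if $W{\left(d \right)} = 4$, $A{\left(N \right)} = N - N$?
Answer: $-96$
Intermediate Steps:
$A{\left(N \right)} = 0$
$L{\left(g \right)} = 2 g^{2}$ ($L{\left(g \right)} = \left(g^{2} + g g\right) + 0 = \left(g^{2} + g^{2}\right) + 0 = 2 g^{2} + 0 = 2 g^{2}$)
$W{\left(1 \right)} L{\left(-2 \right)} \left(-3\right) = 4 \cdot 2 \left(-2\right)^{2} \left(-3\right) = 4 \cdot 2 \cdot 4 \left(-3\right) = 4 \cdot 8 \left(-3\right) = 32 \left(-3\right) = -96$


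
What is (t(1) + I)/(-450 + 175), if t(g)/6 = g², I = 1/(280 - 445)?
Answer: -989/45375 ≈ -0.021796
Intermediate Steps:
I = -1/165 (I = 1/(-165) = -1/165 ≈ -0.0060606)
t(g) = 6*g²
(t(1) + I)/(-450 + 175) = (6*1² - 1/165)/(-450 + 175) = (6*1 - 1/165)/(-275) = (6 - 1/165)*(-1/275) = (989/165)*(-1/275) = -989/45375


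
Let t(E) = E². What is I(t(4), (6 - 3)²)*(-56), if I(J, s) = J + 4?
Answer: -1120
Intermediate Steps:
I(J, s) = 4 + J
I(t(4), (6 - 3)²)*(-56) = (4 + 4²)*(-56) = (4 + 16)*(-56) = 20*(-56) = -1120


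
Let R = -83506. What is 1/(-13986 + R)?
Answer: -1/97492 ≈ -1.0257e-5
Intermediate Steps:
1/(-13986 + R) = 1/(-13986 - 83506) = 1/(-97492) = -1/97492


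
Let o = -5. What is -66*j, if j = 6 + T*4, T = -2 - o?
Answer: -1188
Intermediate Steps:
T = 3 (T = -2 - 1*(-5) = -2 + 5 = 3)
j = 18 (j = 6 + 3*4 = 6 + 12 = 18)
-66*j = -66*18 = -1188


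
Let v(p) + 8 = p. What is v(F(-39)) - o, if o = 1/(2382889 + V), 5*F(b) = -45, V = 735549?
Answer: -53013447/3118438 ≈ -17.000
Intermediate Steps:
F(b) = -9 (F(b) = (1/5)*(-45) = -9)
v(p) = -8 + p
o = 1/3118438 (o = 1/(2382889 + 735549) = 1/3118438 ≈ 3.2067e-7)
v(F(-39)) - o = (-8 - 9) - 1*1/3118438 = -17 - 1/3118438 = -53013447/3118438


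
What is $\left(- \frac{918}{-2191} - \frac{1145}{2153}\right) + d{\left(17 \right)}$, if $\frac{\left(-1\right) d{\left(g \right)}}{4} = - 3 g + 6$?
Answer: $\frac{848567899}{4717223} \approx 179.89$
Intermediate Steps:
$d{\left(g \right)} = -24 + 12 g$ ($d{\left(g \right)} = - 4 \left(- 3 g + 6\right) = - 4 \left(6 - 3 g\right) = -24 + 12 g$)
$\left(- \frac{918}{-2191} - \frac{1145}{2153}\right) + d{\left(17 \right)} = \left(- \frac{918}{-2191} - \frac{1145}{2153}\right) + \left(-24 + 12 \cdot 17\right) = \left(\left(-918\right) \left(- \frac{1}{2191}\right) - \frac{1145}{2153}\right) + \left(-24 + 204\right) = \left(\frac{918}{2191} - \frac{1145}{2153}\right) + 180 = - \frac{532241}{4717223} + 180 = \frac{848567899}{4717223}$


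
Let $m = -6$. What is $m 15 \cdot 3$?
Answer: $-270$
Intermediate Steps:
$m 15 \cdot 3 = \left(-6\right) 15 \cdot 3 = \left(-90\right) 3 = -270$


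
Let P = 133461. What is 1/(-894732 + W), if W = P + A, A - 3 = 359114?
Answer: -1/402154 ≈ -2.4866e-6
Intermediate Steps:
A = 359117 (A = 3 + 359114 = 359117)
W = 492578 (W = 133461 + 359117 = 492578)
1/(-894732 + W) = 1/(-894732 + 492578) = 1/(-402154) = -1/402154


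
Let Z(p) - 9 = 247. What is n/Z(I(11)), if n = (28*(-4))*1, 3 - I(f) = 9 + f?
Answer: -7/16 ≈ -0.43750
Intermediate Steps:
I(f) = -6 - f (I(f) = 3 - (9 + f) = 3 + (-9 - f) = -6 - f)
Z(p) = 256 (Z(p) = 9 + 247 = 256)
n = -112 (n = -112*1 = -112)
n/Z(I(11)) = -112/256 = -112*1/256 = -7/16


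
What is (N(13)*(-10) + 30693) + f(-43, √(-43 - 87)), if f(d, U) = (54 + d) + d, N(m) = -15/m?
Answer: 398743/13 ≈ 30673.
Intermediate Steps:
f(d, U) = 54 + 2*d
(N(13)*(-10) + 30693) + f(-43, √(-43 - 87)) = (-15/13*(-10) + 30693) + (54 + 2*(-43)) = (-15*1/13*(-10) + 30693) + (54 - 86) = (-15/13*(-10) + 30693) - 32 = (150/13 + 30693) - 32 = 399159/13 - 32 = 398743/13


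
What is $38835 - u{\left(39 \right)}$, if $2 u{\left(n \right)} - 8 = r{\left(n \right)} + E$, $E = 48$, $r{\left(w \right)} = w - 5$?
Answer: $38790$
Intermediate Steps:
$r{\left(w \right)} = -5 + w$
$u{\left(n \right)} = \frac{51}{2} + \frac{n}{2}$ ($u{\left(n \right)} = 4 + \frac{\left(-5 + n\right) + 48}{2} = 4 + \frac{43 + n}{2} = 4 + \left(\frac{43}{2} + \frac{n}{2}\right) = \frac{51}{2} + \frac{n}{2}$)
$38835 - u{\left(39 \right)} = 38835 - \left(\frac{51}{2} + \frac{1}{2} \cdot 39\right) = 38835 - \left(\frac{51}{2} + \frac{39}{2}\right) = 38835 - 45 = 38790$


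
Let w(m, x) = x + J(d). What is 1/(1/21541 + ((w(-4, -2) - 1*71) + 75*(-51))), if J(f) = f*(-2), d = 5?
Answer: -21541/84182227 ≈ -0.00025589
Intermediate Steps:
J(f) = -2*f
w(m, x) = -10 + x (w(m, x) = x - 2*5 = x - 10 = -10 + x)
1/(1/21541 + ((w(-4, -2) - 1*71) + 75*(-51))) = 1/(1/21541 + (((-10 - 2) - 1*71) + 75*(-51))) = 1/(1/21541 + ((-12 - 71) - 3825)) = 1/(1/21541 + (-83 - 3825)) = 1/(1/21541 - 3908) = 1/(-84182227/21541) = -21541/84182227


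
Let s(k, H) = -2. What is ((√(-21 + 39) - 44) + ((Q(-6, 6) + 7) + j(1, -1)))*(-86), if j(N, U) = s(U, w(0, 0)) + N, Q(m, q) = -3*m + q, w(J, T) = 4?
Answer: 1204 - 258*√2 ≈ 839.13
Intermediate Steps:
Q(m, q) = q - 3*m
j(N, U) = -2 + N
((√(-21 + 39) - 44) + ((Q(-6, 6) + 7) + j(1, -1)))*(-86) = ((√(-21 + 39) - 44) + (((6 - 3*(-6)) + 7) + (-2 + 1)))*(-86) = ((√18 - 44) + (((6 + 18) + 7) - 1))*(-86) = ((3*√2 - 44) + ((24 + 7) - 1))*(-86) = ((-44 + 3*√2) + (31 - 1))*(-86) = ((-44 + 3*√2) + 30)*(-86) = (-14 + 3*√2)*(-86) = 1204 - 258*√2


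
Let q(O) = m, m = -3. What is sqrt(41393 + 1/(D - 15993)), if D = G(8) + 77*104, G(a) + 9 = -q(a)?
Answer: 7*sqrt(53942750058)/7991 ≈ 203.45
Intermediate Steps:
q(O) = -3
G(a) = -6 (G(a) = -9 - 1*(-3) = -9 + 3 = -6)
D = 8002 (D = -6 + 77*104 = -6 + 8008 = 8002)
sqrt(41393 + 1/(D - 15993)) = sqrt(41393 + 1/(8002 - 15993)) = sqrt(41393 + 1/(-7991)) = sqrt(41393 - 1/7991) = sqrt(330771462/7991) = 7*sqrt(53942750058)/7991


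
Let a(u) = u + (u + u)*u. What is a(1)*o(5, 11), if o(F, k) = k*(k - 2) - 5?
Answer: 282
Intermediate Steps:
o(F, k) = -5 + k*(-2 + k) (o(F, k) = k*(-2 + k) - 5 = -5 + k*(-2 + k))
a(u) = u + 2*u**2 (a(u) = u + (2*u)*u = u + 2*u**2)
a(1)*o(5, 11) = (1*(1 + 2*1))*(-5 + 11**2 - 2*11) = (1*(1 + 2))*(-5 + 121 - 22) = (1*3)*94 = 3*94 = 282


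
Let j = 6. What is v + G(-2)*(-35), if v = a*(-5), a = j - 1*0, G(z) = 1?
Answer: -65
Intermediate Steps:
a = 6 (a = 6 - 1*0 = 6 + 0 = 6)
v = -30 (v = 6*(-5) = -30)
v + G(-2)*(-35) = -30 + 1*(-35) = -30 - 35 = -65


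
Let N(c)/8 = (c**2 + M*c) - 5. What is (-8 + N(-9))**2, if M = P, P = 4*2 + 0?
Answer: 576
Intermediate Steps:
P = 8 (P = 8 + 0 = 8)
M = 8
N(c) = -40 + 8*c**2 + 64*c (N(c) = 8*((c**2 + 8*c) - 5) = 8*(-5 + c**2 + 8*c) = -40 + 8*c**2 + 64*c)
(-8 + N(-9))**2 = (-8 + (-40 + 8*(-9)**2 + 64*(-9)))**2 = (-8 + (-40 + 8*81 - 576))**2 = (-8 + (-40 + 648 - 576))**2 = (-8 + 32)**2 = 24**2 = 576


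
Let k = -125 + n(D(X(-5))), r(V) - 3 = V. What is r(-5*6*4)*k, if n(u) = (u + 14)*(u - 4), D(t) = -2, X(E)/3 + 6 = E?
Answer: 23049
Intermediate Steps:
X(E) = -18 + 3*E
n(u) = (-4 + u)*(14 + u) (n(u) = (14 + u)*(-4 + u) = (-4 + u)*(14 + u))
r(V) = 3 + V
k = -197 (k = -125 + (-56 + (-2)**2 + 10*(-2)) = -125 + (-56 + 4 - 20) = -125 - 72 = -197)
r(-5*6*4)*k = (3 - 5*6*4)*(-197) = (3 - 30*4)*(-197) = (3 - 120)*(-197) = -117*(-197) = 23049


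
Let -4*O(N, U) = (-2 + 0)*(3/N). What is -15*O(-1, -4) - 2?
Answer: 41/2 ≈ 20.500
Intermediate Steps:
O(N, U) = 3/(2*N) (O(N, U) = -(-2 + 0)*3/N/4 = -(-1)*3/N/2 = -(-3)/(2*N) = 3/(2*N))
-15*O(-1, -4) - 2 = -45/(2*(-1)) - 2 = -45*(-1)/2 - 2 = -15*(-3/2) - 2 = 45/2 - 2 = 41/2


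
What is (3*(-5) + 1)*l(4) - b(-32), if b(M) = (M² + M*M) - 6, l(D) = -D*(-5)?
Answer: -2322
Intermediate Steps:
l(D) = 5*D
b(M) = -6 + 2*M² (b(M) = (M² + M²) - 6 = 2*M² - 6 = -6 + 2*M²)
(3*(-5) + 1)*l(4) - b(-32) = (3*(-5) + 1)*(5*4) - (-6 + 2*(-32)²) = (-15 + 1)*20 - (-6 + 2*1024) = -14*20 - (-6 + 2048) = -280 - 1*2042 = -280 - 2042 = -2322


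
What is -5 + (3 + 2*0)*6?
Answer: 13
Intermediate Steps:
-5 + (3 + 2*0)*6 = -5 + (3 + 0)*6 = -5 + 3*6 = -5 + 18 = 13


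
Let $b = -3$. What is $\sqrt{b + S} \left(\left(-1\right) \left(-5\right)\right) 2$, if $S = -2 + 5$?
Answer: $0$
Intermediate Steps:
$S = 3$
$\sqrt{b + S} \left(\left(-1\right) \left(-5\right)\right) 2 = \sqrt{-3 + 3} \left(\left(-1\right) \left(-5\right)\right) 2 = \sqrt{0} \cdot 5 \cdot 2 = 0 \cdot 5 \cdot 2 = 0 \cdot 2 = 0$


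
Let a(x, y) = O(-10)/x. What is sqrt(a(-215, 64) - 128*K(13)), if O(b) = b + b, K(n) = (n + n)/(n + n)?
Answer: 10*I*sqrt(2365)/43 ≈ 11.31*I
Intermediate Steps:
K(n) = 1 (K(n) = (2*n)/((2*n)) = (2*n)*(1/(2*n)) = 1)
O(b) = 2*b
a(x, y) = -20/x (a(x, y) = (2*(-10))/x = -20/x)
sqrt(a(-215, 64) - 128*K(13)) = sqrt(-20/(-215) - 128*1) = sqrt(-20*(-1/215) - 128) = sqrt(4/43 - 128) = sqrt(-5500/43) = 10*I*sqrt(2365)/43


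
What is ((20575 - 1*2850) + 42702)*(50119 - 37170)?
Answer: 782469223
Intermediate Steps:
((20575 - 1*2850) + 42702)*(50119 - 37170) = ((20575 - 2850) + 42702)*12949 = (17725 + 42702)*12949 = 60427*12949 = 782469223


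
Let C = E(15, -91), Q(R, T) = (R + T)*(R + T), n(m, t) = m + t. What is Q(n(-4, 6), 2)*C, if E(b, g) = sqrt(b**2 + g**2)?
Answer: 16*sqrt(8506) ≈ 1475.6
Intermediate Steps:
Q(R, T) = (R + T)**2
C = sqrt(8506) (C = sqrt(15**2 + (-91)**2) = sqrt(225 + 8281) = sqrt(8506) ≈ 92.228)
Q(n(-4, 6), 2)*C = ((-4 + 6) + 2)**2*sqrt(8506) = (2 + 2)**2*sqrt(8506) = 4**2*sqrt(8506) = 16*sqrt(8506)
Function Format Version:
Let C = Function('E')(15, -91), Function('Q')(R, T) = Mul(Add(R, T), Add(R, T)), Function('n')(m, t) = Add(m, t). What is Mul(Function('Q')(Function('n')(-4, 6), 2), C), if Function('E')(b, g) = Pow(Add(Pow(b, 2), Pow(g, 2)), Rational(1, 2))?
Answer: Mul(16, Pow(8506, Rational(1, 2))) ≈ 1475.6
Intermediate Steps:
Function('Q')(R, T) = Pow(Add(R, T), 2)
C = Pow(8506, Rational(1, 2)) (C = Pow(Add(Pow(15, 2), Pow(-91, 2)), Rational(1, 2)) = Pow(Add(225, 8281), Rational(1, 2)) = Pow(8506, Rational(1, 2)) ≈ 92.228)
Mul(Function('Q')(Function('n')(-4, 6), 2), C) = Mul(Pow(Add(Add(-4, 6), 2), 2), Pow(8506, Rational(1, 2))) = Mul(Pow(Add(2, 2), 2), Pow(8506, Rational(1, 2))) = Mul(Pow(4, 2), Pow(8506, Rational(1, 2))) = Mul(16, Pow(8506, Rational(1, 2)))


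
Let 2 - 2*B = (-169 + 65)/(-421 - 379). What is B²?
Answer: 34969/40000 ≈ 0.87422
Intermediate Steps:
B = 187/200 (B = 1 - (-169 + 65)/(2*(-421 - 379)) = 1 - (-52)/(-800) = 1 - (-52)*(-1)/800 = 1 - ½*13/100 = 1 - 13/200 = 187/200 ≈ 0.93500)
B² = (187/200)² = 34969/40000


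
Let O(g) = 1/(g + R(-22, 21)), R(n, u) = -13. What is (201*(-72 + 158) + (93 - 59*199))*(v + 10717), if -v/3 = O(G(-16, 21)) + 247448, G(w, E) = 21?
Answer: -16499660561/4 ≈ -4.1249e+9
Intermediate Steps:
O(g) = 1/(-13 + g) (O(g) = 1/(g - 13) = 1/(-13 + g))
v = -5938755/8 (v = -3*(1/(-13 + 21) + 247448) = -3*(1/8 + 247448) = -3*(⅛ + 247448) = -3*1979585/8 = -5938755/8 ≈ -7.4234e+5)
(201*(-72 + 158) + (93 - 59*199))*(v + 10717) = (201*(-72 + 158) + (93 - 59*199))*(-5938755/8 + 10717) = (201*86 + (93 - 11741))*(-5853019/8) = (17286 - 11648)*(-5853019/8) = 5638*(-5853019/8) = -16499660561/4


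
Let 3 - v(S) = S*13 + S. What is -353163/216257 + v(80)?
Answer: -241912232/216257 ≈ -1118.6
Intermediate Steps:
v(S) = 3 - 14*S (v(S) = 3 - (S*13 + S) = 3 - (13*S + S) = 3 - 14*S)
-353163/216257 + v(80) = -353163/216257 + (3 - 14*80) = -353163*1/216257 + (3 - 1120) = -353163/216257 - 1117 = -241912232/216257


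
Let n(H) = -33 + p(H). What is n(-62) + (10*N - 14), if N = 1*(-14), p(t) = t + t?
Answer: -311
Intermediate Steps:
p(t) = 2*t
N = -14
n(H) = -33 + 2*H
n(-62) + (10*N - 14) = (-33 + 2*(-62)) + (10*(-14) - 14) = (-33 - 124) + (-140 - 14) = -157 - 154 = -311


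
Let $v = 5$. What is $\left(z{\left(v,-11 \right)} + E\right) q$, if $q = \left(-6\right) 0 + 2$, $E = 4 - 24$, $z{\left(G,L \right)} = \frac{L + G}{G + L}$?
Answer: $-38$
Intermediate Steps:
$z{\left(G,L \right)} = 1$ ($z{\left(G,L \right)} = \frac{G + L}{G + L} = 1$)
$E = -20$ ($E = 4 - 24 = -20$)
$q = 2$ ($q = 0 + 2 = 2$)
$\left(z{\left(v,-11 \right)} + E\right) q = \left(1 - 20\right) 2 = \left(-19\right) 2 = -38$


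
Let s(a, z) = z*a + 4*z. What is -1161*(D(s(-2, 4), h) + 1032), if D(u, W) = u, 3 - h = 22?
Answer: -1207440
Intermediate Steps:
h = -19 (h = 3 - 1*22 = 3 - 22 = -19)
s(a, z) = 4*z + a*z (s(a, z) = a*z + 4*z = 4*z + a*z)
-1161*(D(s(-2, 4), h) + 1032) = -1161*(4*(4 - 2) + 1032) = -1161*(4*2 + 1032) = -1161*(8 + 1032) = -1161*1040 = -1207440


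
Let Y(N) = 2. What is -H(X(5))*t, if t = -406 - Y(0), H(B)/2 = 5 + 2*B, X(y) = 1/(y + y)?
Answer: 21216/5 ≈ 4243.2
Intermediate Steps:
X(y) = 1/(2*y)
H(B) = 10 + 4*B (H(B) = 2*(5 + 2*B) = 10 + 4*B)
t = -408 (t = -406 - 1*2 = -406 - 2 = -408)
-H(X(5))*t = -(10 + 4*((1/2)/5))*(-408) = -(10 + 4*((1/2)*(1/5)))*(-408) = -(10 + 4*(1/10))*(-408) = -(10 + 2/5)*(-408) = -52*(-408)/5 = -1*(-21216/5) = 21216/5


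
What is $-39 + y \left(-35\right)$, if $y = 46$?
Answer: $-1649$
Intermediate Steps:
$-39 + y \left(-35\right) = -39 + 46 \left(-35\right) = -39 - 1610 = -1649$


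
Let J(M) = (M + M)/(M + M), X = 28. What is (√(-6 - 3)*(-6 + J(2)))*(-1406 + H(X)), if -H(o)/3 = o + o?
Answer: 23610*I ≈ 23610.0*I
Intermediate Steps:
J(M) = 1 (J(M) = (2*M)/((2*M)) = (2*M)*(1/(2*M)) = 1)
H(o) = -6*o (H(o) = -3*(o + o) = -6*o)
(√(-6 - 3)*(-6 + J(2)))*(-1406 + H(X)) = (√(-6 - 3)*(-6 + 1))*(-1406 - 6*28) = (√(-9)*(-5))*(-1406 - 168) = ((3*I)*(-5))*(-1574) = -15*I*(-1574) = 23610*I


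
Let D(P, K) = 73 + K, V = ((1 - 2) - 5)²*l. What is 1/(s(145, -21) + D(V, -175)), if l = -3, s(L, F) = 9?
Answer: -1/93 ≈ -0.010753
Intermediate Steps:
V = -108 (V = ((1 - 2) - 5)²*(-3) = (-1 - 5)²*(-3) = (-6)²*(-3) = 36*(-3) = -108)
1/(s(145, -21) + D(V, -175)) = 1/(9 + (73 - 175)) = 1/(9 - 102) = 1/(-93) = -1/93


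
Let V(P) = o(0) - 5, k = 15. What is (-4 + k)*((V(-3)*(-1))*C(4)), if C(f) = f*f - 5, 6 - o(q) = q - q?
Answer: -121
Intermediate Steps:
o(q) = 6 (o(q) = 6 - (q - q) = 6 - 1*0 = 6 + 0 = 6)
C(f) = -5 + f² (C(f) = f² - 5 = -5 + f²)
V(P) = 1 (V(P) = 6 - 5 = 1)
(-4 + k)*((V(-3)*(-1))*C(4)) = (-4 + 15)*((1*(-1))*(-5 + 4²)) = 11*(-(-5 + 16)) = 11*(-1*11) = 11*(-11) = -121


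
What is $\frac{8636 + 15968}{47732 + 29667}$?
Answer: $\frac{24604}{77399} \approx 0.31789$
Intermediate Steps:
$\frac{8636 + 15968}{47732 + 29667} = \frac{24604}{77399}$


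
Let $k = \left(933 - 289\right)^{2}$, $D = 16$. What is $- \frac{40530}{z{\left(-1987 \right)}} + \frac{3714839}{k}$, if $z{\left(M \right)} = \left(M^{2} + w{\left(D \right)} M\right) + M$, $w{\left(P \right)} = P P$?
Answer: $\frac{1275298696081}{142565914736} \approx 8.9453$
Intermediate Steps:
$w{\left(P \right)} = P^{2}$
$k = 414736$ ($k = 644^{2} = 414736$)
$z{\left(M \right)} = M^{2} + 257 M$ ($z{\left(M \right)} = \left(M^{2} + 16^{2} M\right) + M = \left(M^{2} + 256 M\right) + M = M^{2} + 257 M$)
$- \frac{40530}{z{\left(-1987 \right)}} + \frac{3714839}{k} = - \frac{40530}{\left(-1987\right) \left(257 - 1987\right)} + \frac{3714839}{414736} = - \frac{40530}{\left(-1987\right) \left(-1730\right)} + 3714839 \cdot \frac{1}{414736} = - \frac{40530}{3437510} + \frac{3714839}{414736} = \left(-40530\right) \frac{1}{3437510} + \frac{3714839}{414736} = - \frac{4053}{343751} + \frac{3714839}{414736} = \frac{1275298696081}{142565914736}$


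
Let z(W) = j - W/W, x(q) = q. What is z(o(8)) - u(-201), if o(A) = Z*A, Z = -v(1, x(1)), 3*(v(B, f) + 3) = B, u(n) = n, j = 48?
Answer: 248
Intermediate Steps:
v(B, f) = -3 + B/3
Z = 8/3 (Z = -(-3 + (1/3)*1) = -(-3 + 1/3) = -1*(-8/3) = 8/3 ≈ 2.6667)
o(A) = 8*A/3
z(W) = 47 (z(W) = 48 - W/W = 48 - 1*1 = 48 - 1 = 47)
z(o(8)) - u(-201) = 47 - 1*(-201) = 47 + 201 = 248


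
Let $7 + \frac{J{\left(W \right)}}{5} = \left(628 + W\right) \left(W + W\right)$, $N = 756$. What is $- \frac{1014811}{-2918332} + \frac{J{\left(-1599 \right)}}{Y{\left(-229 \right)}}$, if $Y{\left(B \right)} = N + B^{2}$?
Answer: $\frac{45364751707427}{155246507404} \approx 292.21$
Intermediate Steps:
$J{\left(W \right)} = -35 + 10 W \left(628 + W\right)$ ($J{\left(W \right)} = -35 + 5 \left(628 + W\right) \left(W + W\right) = -35 + 5 \left(628 + W\right) 2 W = -35 + 5 \cdot 2 W \left(628 + W\right) = -35 + 10 W \left(628 + W\right)$)
$Y{\left(B \right)} = 756 + B^{2}$
$- \frac{1014811}{-2918332} + \frac{J{\left(-1599 \right)}}{Y{\left(-229 \right)}} = - \frac{1014811}{-2918332} + \frac{-35 + 10 \left(-1599\right)^{2} + 6280 \left(-1599\right)}{756 + \left(-229\right)^{2}} = \left(-1014811\right) \left(- \frac{1}{2918332}\right) + \frac{-35 + 10 \cdot 2556801 - 10041720}{756 + 52441} = \frac{1014811}{2918332} + \frac{-35 + 25568010 - 10041720}{53197} = \frac{1014811}{2918332} + 15526255 \cdot \frac{1}{53197} = \frac{1014811}{2918332} + \frac{15526255}{53197} = \frac{45364751707427}{155246507404}$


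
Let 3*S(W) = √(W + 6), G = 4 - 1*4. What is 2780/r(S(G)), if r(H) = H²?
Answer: 4170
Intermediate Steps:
G = 0 (G = 4 - 4 = 0)
S(W) = √(6 + W)/3 (S(W) = √(W + 6)/3 = √(6 + W)/3)
2780/r(S(G)) = 2780/((√(6 + 0)/3)²) = 2780/((√6/3)²) = 2780/(⅔) = 2780*(3/2) = 4170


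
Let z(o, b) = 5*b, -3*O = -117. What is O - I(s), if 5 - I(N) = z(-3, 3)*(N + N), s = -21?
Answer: -596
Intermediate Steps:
O = 39 (O = -1/3*(-117) = 39)
I(N) = 5 - 30*N (I(N) = 5 - 5*3*(N + N) = 5 - 15*2*N = 5 - 30*N)
O - I(s) = 39 - (5 - 30*(-21)) = 39 - (5 + 630) = 39 - 1*635 = 39 - 635 = -596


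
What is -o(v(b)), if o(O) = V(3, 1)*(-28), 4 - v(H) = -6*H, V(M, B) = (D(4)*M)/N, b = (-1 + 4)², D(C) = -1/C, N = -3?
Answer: 7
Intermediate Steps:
b = 9 (b = 3² = 9)
V(M, B) = M/12 (V(M, B) = ((-1/4)*M)/(-3) = ((-1*¼)*M)*(-⅓) = -M/4*(-⅓) = M/12)
v(H) = 4 + 6*H (v(H) = 4 - (-6)*H = 4 + 6*H)
o(O) = -7 (o(O) = ((1/12)*3)*(-28) = (¼)*(-28) = -7)
-o(v(b)) = -1*(-7) = 7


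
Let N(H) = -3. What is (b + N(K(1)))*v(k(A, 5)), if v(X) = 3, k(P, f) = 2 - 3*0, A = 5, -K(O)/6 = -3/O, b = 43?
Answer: 120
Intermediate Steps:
K(O) = 18/O (K(O) = -(-18)/O = 18/O)
k(P, f) = 2 (k(P, f) = 2 + 0 = 2)
(b + N(K(1)))*v(k(A, 5)) = (43 - 3)*3 = 40*3 = 120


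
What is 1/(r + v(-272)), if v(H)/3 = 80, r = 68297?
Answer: 1/68537 ≈ 1.4591e-5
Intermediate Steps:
v(H) = 240 (v(H) = 3*80 = 240)
1/(r + v(-272)) = 1/(68297 + 240) = 1/68537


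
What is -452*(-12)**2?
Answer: -65088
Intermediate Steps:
-452*(-12)**2 = -452*144 = -65088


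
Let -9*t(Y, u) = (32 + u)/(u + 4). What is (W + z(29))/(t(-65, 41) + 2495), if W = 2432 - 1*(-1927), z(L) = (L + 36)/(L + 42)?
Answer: 62684685/35869271 ≈ 1.7476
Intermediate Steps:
z(L) = (36 + L)/(42 + L)
t(Y, u) = -(32 + u)/(9*(4 + u)) (t(Y, u) = -(32 + u)/(9*(u + 4)) = -(32 + u)/(9*(4 + u)))
W = 4359 (W = 2432 + 1927 = 4359)
(W + z(29))/(t(-65, 41) + 2495) = (4359 + (36 + 29)/(42 + 29))/((-32 - 1*41)/(9*(4 + 41)) + 2495) = (4359 + 65/71)/((⅑)*(-32 - 41)/45 + 2495) = (4359 + (1/71)*65)/((⅑)*(1/45)*(-73) + 2495) = (4359 + 65/71)/(-73/405 + 2495) = 309554/(71*(1010402/405)) = (309554/71)*(405/1010402) = 62684685/35869271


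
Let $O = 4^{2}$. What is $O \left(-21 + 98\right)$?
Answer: $1232$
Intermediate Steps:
$O = 16$
$O \left(-21 + 98\right) = 16 \left(-21 + 98\right) = 16 \cdot 77 = 1232$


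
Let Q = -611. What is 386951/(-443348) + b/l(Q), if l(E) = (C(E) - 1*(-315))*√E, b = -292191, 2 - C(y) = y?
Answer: -386951/443348 + 292191*I*√611/567008 ≈ -0.87279 + 12.738*I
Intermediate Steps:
C(y) = 2 - y
l(E) = √E*(317 - E) (l(E) = ((2 - E) - 1*(-315))*√E = ((2 - E) + 315)*√E = (317 - E)*√E = √E*(317 - E))
386951/(-443348) + b/l(Q) = 386951/(-443348) - 292191*(-I*√611/(611*(317 - 1*(-611)))) = 386951*(-1/443348) - 292191*(-I*√611/(611*(317 + 611))) = -386951/443348 - 292191*(-I*√611/567008) = -386951/443348 - (-292191)*I*√611/567008 = -386951/443348 + 292191*I*√611/567008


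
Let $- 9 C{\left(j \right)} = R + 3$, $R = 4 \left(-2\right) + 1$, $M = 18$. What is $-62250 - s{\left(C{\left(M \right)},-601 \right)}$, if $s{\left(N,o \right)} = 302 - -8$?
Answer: $-62560$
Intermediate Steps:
$R = -7$ ($R = -8 + 1 = -7$)
$C{\left(j \right)} = \frac{4}{9}$ ($C{\left(j \right)} = - \frac{-7 + 3}{9} = \left(- \frac{1}{9}\right) \left(-4\right) = \frac{4}{9}$)
$s{\left(N,o \right)} = 310$ ($s{\left(N,o \right)} = 302 + 8 = 310$)
$-62250 - s{\left(C{\left(M \right)},-601 \right)} = -62250 - 310 = -62560$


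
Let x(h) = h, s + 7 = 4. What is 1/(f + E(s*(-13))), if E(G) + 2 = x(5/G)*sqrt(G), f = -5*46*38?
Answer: -340938/2980479971 - 5*sqrt(39)/2980479971 ≈ -0.00011440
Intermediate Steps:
s = -3 (s = -7 + 4 = -3)
f = -8740 (f = -230*38 = -8740)
E(G) = -2 + 5/sqrt(G) (E(G) = -2 + (5/G)*sqrt(G) = -2 + 5/sqrt(G))
1/(f + E(s*(-13))) = 1/(-8740 + (-2 + 5/sqrt(-3*(-13)))) = 1/(-8740 + (-2 + 5/sqrt(39))) = 1/(-8740 + (-2 + 5*(sqrt(39)/39))) = 1/(-8740 + (-2 + 5*sqrt(39)/39)) = 1/(-8742 + 5*sqrt(39)/39)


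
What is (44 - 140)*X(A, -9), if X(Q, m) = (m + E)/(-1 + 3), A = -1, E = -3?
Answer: 576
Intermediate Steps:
X(Q, m) = -3/2 + m/2 (X(Q, m) = (m - 3)/(-1 + 3) = (-3 + m)/2 = (-3 + m)*(½) = -3/2 + m/2)
(44 - 140)*X(A, -9) = (44 - 140)*(-3/2 + (½)*(-9)) = -96*(-3/2 - 9/2) = -96*(-6) = 576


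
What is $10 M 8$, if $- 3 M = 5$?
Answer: $- \frac{400}{3} \approx -133.33$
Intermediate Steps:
$M = - \frac{5}{3}$ ($M = \left(- \frac{1}{3}\right) 5 = - \frac{5}{3} \approx -1.6667$)
$10 M 8 = 10 \left(- \frac{5}{3}\right) 8 = \left(- \frac{50}{3}\right) 8 = - \frac{400}{3}$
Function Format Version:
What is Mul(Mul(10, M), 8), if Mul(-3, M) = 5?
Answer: Rational(-400, 3) ≈ -133.33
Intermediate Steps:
M = Rational(-5, 3) (M = Mul(Rational(-1, 3), 5) = Rational(-5, 3) ≈ -1.6667)
Mul(Mul(10, M), 8) = Mul(Mul(10, Rational(-5, 3)), 8) = Mul(Rational(-50, 3), 8) = Rational(-400, 3)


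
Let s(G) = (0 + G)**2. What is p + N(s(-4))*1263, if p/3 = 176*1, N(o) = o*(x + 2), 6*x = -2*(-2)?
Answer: 54416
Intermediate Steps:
x = 2/3 (x = (-2*(-2))/6 = (1/6)*4 = 2/3 ≈ 0.66667)
s(G) = G**2
N(o) = 8*o/3 (N(o) = o*(2/3 + 2) = o*(8/3) = 8*o/3)
p = 528 (p = 3*(176*1) = 3*176 = 528)
p + N(s(-4))*1263 = 528 + ((8/3)*(-4)**2)*1263 = 528 + ((8/3)*16)*1263 = 528 + (128/3)*1263 = 528 + 53888 = 54416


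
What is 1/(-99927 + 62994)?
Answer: -1/36933 ≈ -2.7076e-5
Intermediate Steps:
1/(-99927 + 62994) = 1/(-36933) = -1/36933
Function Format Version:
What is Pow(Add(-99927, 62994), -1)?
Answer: Rational(-1, 36933) ≈ -2.7076e-5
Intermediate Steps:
Pow(Add(-99927, 62994), -1) = Pow(-36933, -1) = Rational(-1, 36933)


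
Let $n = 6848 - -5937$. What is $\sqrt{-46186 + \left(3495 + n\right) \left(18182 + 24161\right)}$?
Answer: $\sqrt{689297854} \approx 26254.0$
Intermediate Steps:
$n = 12785$ ($n = 6848 + 5937 = 12785$)
$\sqrt{-46186 + \left(3495 + n\right) \left(18182 + 24161\right)} = \sqrt{-46186 + \left(3495 + 12785\right) \left(18182 + 24161\right)} = \sqrt{-46186 + 16280 \cdot 42343} = \sqrt{-46186 + 689344040} = \sqrt{689297854}$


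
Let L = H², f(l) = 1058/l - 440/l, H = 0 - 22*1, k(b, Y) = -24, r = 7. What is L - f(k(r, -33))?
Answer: 2039/4 ≈ 509.75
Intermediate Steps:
H = -22 (H = 0 - 22 = -22)
f(l) = 618/l
L = 484 (L = (-22)² = 484)
L - f(k(r, -33)) = 484 - 618/(-24) = 484 - 618*(-1)/24 = 484 - 1*(-103/4) = 484 + 103/4 = 2039/4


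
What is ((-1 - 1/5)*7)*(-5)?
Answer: 42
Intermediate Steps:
((-1 - 1/5)*7)*(-5) = ((-1 - 1*⅕)*7)*(-5) = ((-1 - ⅕)*7)*(-5) = -6/5*7*(-5) = -42/5*(-5) = 42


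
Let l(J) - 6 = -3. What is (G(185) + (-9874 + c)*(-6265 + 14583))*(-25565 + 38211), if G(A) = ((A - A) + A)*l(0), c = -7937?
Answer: -1873521883578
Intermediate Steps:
l(J) = 3 (l(J) = 6 - 3 = 3)
G(A) = 3*A (G(A) = ((A - A) + A)*3 = (0 + A)*3 = A*3 = 3*A)
(G(185) + (-9874 + c)*(-6265 + 14583))*(-25565 + 38211) = (3*185 + (-9874 - 7937)*(-6265 + 14583))*(-25565 + 38211) = (555 - 17811*8318)*12646 = (555 - 148151898)*12646 = -148151343*12646 = -1873521883578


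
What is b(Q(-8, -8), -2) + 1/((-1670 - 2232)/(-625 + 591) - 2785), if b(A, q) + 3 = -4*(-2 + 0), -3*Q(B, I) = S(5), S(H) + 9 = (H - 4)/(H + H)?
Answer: 226953/45394 ≈ 4.9996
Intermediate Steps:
S(H) = -9 + (-4 + H)/(2*H) (S(H) = -9 + (H - 4)/(H + H) = -9 + (-4 + H)/((2*H)) = -9 + (-4 + H)*(1/(2*H)) = -9 + (-4 + H)/(2*H))
Q(B, I) = 89/30 (Q(B, I) = -(-17/2 - 2/5)/3 = -1/3*(-89/10) = 89/30)
b(A, q) = 5 (b(A, q) = -3 - 4*(-2 + 0) = -3 - 4*(-2) = -3 + 8 = 5)
b(Q(-8, -8), -2) + 1/((-1670 - 2232)/(-625 + 591) - 2785) = 5 + 1/((-1670 - 2232)/(-625 + 591) - 2785) = 5 + 1/(-3902/(-34) - 2785) = 5 + 1/(-3902*(-1/34) - 2785) = 5 + 1/(1951/17 - 2785) = 5 + 1/(-45394/17) = 5 - 17/45394 = 226953/45394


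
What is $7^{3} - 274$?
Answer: $69$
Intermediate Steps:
$7^{3} - 274 = 343 - 274 = 69$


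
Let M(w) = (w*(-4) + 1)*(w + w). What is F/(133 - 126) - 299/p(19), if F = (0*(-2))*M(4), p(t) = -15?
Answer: 299/15 ≈ 19.933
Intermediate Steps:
M(w) = 2*w*(1 - 4*w) (M(w) = (-4*w + 1)*(2*w) = (1 - 4*w)*(2*w) = 2*w*(1 - 4*w))
F = 0 (F = (0*(-2))*(2*4*(1 - 4*4)) = 0*(2*4*(1 - 16)) = 0*(2*4*(-15)) = 0*(-120) = 0)
F/(133 - 126) - 299/p(19) = 0/(133 - 126) - 299/(-15) = 0/7 - 299*(-1/15) = 0*(⅐) + 299/15 = 0 + 299/15 = 299/15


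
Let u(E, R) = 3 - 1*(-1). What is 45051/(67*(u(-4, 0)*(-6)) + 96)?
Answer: -15017/504 ≈ -29.796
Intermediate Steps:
u(E, R) = 4 (u(E, R) = 3 + 1 = 4)
45051/(67*(u(-4, 0)*(-6)) + 96) = 45051/(67*(4*(-6)) + 96) = 45051/(67*(-24) + 96) = 45051/(-1608 + 96) = 45051/(-1512) = 45051*(-1/1512) = -15017/504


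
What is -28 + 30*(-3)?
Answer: -118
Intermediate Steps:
-28 + 30*(-3) = -28 - 90 = -118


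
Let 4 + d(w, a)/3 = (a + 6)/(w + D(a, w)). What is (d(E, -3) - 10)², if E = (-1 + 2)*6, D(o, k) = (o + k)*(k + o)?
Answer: 11449/25 ≈ 457.96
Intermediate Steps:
D(o, k) = (k + o)² (D(o, k) = (k + o)*(k + o) = (k + o)²)
E = 6 (E = 1*6 = 6)
d(w, a) = -12 + 3*(6 + a)/(w + (a + w)²) (d(w, a) = -12 + 3*((a + 6)/(w + (w + a)²)) = -12 + 3*((6 + a)/(w + (a + w)²)) = -12 + 3*(6 + a)/(w + (a + w)²))
(d(E, -3) - 10)² = (3*(6 - 3 - 4*6 - 4*(-3 + 6)²)/(6 + (-3 + 6)²) - 10)² = (3*(6 - 3 - 24 - 4*3²)/(6 + 3²) - 10)² = (3*(6 - 3 - 24 - 4*9)/(6 + 9) - 10)² = (3*(6 - 3 - 24 - 36)/15 - 10)² = (3*(1/15)*(-57) - 10)² = (-57/5 - 10)² = (-107/5)² = 11449/25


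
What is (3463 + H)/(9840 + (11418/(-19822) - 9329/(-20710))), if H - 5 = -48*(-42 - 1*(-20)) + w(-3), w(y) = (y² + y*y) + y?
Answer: 4457706510/9663642281 ≈ 0.46129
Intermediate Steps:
w(y) = y + 2*y² (w(y) = (y² + y²) + y = 2*y² + y = y + 2*y²)
H = 1076 (H = 5 + (-48*(-42 - 1*(-20)) - 3*(1 + 2*(-3))) = 5 + (-48*(-42 + 20) - 3*(1 - 6)) = 5 + (-48*(-22) - 3*(-5)) = 5 + (1056 + 15) = 5 + 1071 = 1076)
(3463 + H)/(9840 + (11418/(-19822) - 9329/(-20710))) = (3463 + 1076)/(9840 + (11418/(-19822) - 9329/(-20710))) = 4539/(9840 + (11418*(-1/19822) - 9329*(-1/20710))) = 4539/(9840 + (-519/901 + 491/1090)) = 4539/(9840 - 123319/982090) = 4539/(9663642281/982090) = 4539*(982090/9663642281) = 4457706510/9663642281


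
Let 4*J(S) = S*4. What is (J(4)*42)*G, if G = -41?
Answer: -6888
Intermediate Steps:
J(S) = S (J(S) = (S*4)/4 = (4*S)/4 = S)
(J(4)*42)*G = (4*42)*(-41) = 168*(-41) = -6888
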